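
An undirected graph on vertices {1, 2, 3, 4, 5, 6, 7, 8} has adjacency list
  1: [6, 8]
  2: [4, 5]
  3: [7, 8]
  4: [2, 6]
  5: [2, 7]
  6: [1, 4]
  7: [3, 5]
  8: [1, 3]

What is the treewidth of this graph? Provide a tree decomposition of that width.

Each bag holds 3 vertices, so the decomposition has width 2, which upper-bounds the treewidth. The edges 5–2–4–6–1–8–3–7–5 form a cycle, so G is not a tree and its treewidth is at least 2. Hence tw(G) = 2 exactly.

Treewidth 2.
One such decomposition:
Bags: B1 = {2, 4, 5}  B2 = {4, 5, 6}  B3 = {1, 5, 6}  B4 = {1, 5, 8}  B5 = {3, 5, 8}  B6 = {3, 5, 7}
Tree: B1–B2, B2–B3, B3–B4, B4–B5, B5–B6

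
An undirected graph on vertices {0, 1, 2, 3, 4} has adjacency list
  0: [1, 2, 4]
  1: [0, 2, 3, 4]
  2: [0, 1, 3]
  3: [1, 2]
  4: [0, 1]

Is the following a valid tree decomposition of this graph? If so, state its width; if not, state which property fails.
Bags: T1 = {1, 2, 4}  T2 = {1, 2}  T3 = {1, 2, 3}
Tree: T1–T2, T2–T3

No — vertex 0 appears in no bag.

A tree decomposition must satisfy three properties: every vertex lies in some bag; for every edge, both endpoints lie together in some bag; and for every vertex, the bags containing it form a connected subtree. Here vertex 0 appears in no bag, so the decomposition is invalid.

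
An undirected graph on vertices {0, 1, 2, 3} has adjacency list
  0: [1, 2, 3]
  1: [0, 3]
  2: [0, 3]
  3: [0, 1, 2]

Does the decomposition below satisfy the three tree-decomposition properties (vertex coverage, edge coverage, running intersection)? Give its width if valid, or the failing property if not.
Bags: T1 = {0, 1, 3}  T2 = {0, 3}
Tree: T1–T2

No — vertex 2 appears in no bag.

A tree decomposition must satisfy three properties: every vertex lies in some bag; for every edge, both endpoints lie together in some bag; and for every vertex, the bags containing it form a connected subtree. Here vertex 2 appears in no bag, so the decomposition is invalid.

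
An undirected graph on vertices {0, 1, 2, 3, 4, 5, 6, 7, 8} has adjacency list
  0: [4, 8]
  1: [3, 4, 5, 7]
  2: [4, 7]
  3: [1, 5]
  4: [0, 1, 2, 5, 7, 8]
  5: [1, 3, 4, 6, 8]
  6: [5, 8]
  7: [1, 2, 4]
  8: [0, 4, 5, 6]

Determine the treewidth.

2

A width-2 tree decomposition is:
Bags: B1 = {1, 4, 7}  B2 = {1, 4, 5}  B3 = {4, 5, 8}  B4 = {5, 6, 8}  B5 = {0, 4, 8}  B6 = {2, 4, 7}  B7 = {1, 3, 5}
Tree: B1–B2, B2–B3, B3–B4, B3–B5, B1–B6, B2–B7
The largest bag has 3 vertices, giving width 2; this decomposition certifies tw(G) ≤ 2. For the lower bound, the 3 vertices {1, 3, 5} are pairwise adjacent, and any tree decomposition puts a clique entirely inside one bag — forcing width ≥ 2. The upper and lower bounds meet at 2, so that is the treewidth.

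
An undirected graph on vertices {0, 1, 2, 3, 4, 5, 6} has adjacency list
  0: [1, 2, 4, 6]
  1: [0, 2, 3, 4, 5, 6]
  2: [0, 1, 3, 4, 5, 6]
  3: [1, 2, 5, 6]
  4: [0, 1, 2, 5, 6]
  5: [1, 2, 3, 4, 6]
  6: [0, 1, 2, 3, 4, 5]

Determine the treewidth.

A width-4 tree decomposition is:
Bags: B1 = {0, 1, 2, 4, 6}  B2 = {1, 2, 4, 5, 6}  B3 = {1, 2, 3, 5, 6}
Tree: B1–B2, B2–B3
Each bag holds 5 vertices, so the decomposition has width 4, which upper-bounds the treewidth. For the lower bound, the 5 vertices {1, 2, 3, 5, 6} are pairwise adjacent, and any tree decomposition puts a clique entirely inside one bag — forcing width ≥ 4. The upper and lower bounds meet at 4, so that is the treewidth.

4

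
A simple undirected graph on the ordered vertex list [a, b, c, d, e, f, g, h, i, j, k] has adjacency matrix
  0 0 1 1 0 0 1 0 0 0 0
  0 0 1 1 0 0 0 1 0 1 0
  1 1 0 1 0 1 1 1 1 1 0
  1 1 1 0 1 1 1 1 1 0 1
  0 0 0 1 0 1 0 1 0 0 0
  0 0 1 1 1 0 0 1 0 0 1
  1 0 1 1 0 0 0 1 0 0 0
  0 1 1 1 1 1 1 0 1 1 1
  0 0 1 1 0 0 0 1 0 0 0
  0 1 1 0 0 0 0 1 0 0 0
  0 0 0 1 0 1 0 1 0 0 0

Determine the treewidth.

A width-3 tree decomposition is:
Bags: B1 = {d, e, f, h}  B2 = {c, d, f, h}  B3 = {d, f, h, k}  B4 = {b, c, d, h}  B5 = {c, d, h, i}  B6 = {c, d, g, h}  B7 = {b, c, h, j}  B8 = {a, c, d, g}
Tree: B1–B2, B1–B3, B2–B4, B2–B5, B4–B6, B4–B7, B6–B8
The largest bag has 4 vertices, giving width 3; this decomposition certifies tw(G) ≤ 3. For the lower bound, the 4 vertices {d, e, f, h} are pairwise adjacent, and any tree decomposition puts a clique entirely inside one bag — forcing width ≥ 3. The upper and lower bounds meet at 3, so that is the treewidth.

3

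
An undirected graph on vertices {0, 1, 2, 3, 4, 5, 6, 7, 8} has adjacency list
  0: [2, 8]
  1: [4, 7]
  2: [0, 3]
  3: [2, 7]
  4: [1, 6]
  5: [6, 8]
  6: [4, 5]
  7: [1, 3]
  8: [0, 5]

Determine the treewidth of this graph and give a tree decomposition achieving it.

The largest bag has 3 vertices, giving width 2; this decomposition certifies tw(G) ≤ 2. The edges 5–8–0–2–3–7–1–4–6–5 form a cycle, so G is not a tree and its treewidth is at least 2. Hence tw(G) = 2 exactly.

Treewidth 2.
Bags: B1 = {0, 5, 8}  B2 = {0, 2, 5}  B3 = {2, 3, 5}  B4 = {3, 5, 7}  B5 = {1, 5, 7}  B6 = {1, 4, 5}  B7 = {4, 5, 6}
Tree: B1–B2, B2–B3, B3–B4, B4–B5, B5–B6, B6–B7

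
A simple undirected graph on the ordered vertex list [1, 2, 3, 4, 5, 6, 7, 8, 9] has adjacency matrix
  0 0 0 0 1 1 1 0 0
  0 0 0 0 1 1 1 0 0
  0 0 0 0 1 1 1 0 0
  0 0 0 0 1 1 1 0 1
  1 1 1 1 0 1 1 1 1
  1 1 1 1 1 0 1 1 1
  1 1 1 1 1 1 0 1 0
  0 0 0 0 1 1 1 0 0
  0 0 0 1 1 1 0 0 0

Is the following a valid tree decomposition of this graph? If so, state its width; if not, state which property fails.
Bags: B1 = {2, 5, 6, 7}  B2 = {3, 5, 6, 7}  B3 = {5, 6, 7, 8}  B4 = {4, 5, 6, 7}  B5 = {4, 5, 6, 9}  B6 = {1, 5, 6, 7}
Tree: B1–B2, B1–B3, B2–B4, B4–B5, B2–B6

Yes; width 3.

Vertex coverage: the bags together contain {1, 2, 3, 4, 5, 6, 7, 8, 9}, the full vertex set. Edge coverage: each edge of G has both endpoints in at least one bag. Running intersection: for every vertex, the bags containing it form a connected subtree. All three properties hold, so this is a valid tree decomposition of width max|bag| − 1 = 3, and hence tw(G) ≤ 3.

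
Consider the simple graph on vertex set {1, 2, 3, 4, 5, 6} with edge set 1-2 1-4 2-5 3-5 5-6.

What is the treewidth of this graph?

A width-1 tree decomposition is:
Bags: B1 = {2, 5}  B2 = {1, 2}  B3 = {5, 6}  B4 = {1, 4}  B5 = {3, 5}
Tree: B1–B2, B1–B3, B2–B4, B3–B5
The largest bag has 2 vertices, giving width 1; this decomposition certifies tw(G) ≤ 1. G has an edge, so its treewidth is at least 1. Combining the bounds, tw(G) = 1.

1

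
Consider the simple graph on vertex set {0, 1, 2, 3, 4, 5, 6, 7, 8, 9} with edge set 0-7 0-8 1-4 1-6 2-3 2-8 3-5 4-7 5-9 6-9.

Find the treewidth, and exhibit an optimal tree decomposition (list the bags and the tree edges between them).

The largest bag has 3 vertices, giving width 2; this decomposition certifies tw(G) ≤ 2. For the lower bound, G contains the cycle 4–1–6–9–5–3–2–8–0–7–4, so G is not a forest; only forests have treewidth ≤ 1, hence tw(G) ≥ 2. The upper and lower bounds meet at 2, so that is the treewidth.

Treewidth 2.
Bags: B1 = {1, 4, 6}  B2 = {4, 6, 9}  B3 = {4, 5, 9}  B4 = {3, 4, 5}  B5 = {2, 3, 4}  B6 = {2, 4, 8}  B7 = {0, 4, 8}  B8 = {0, 4, 7}
Tree: B1–B2, B2–B3, B3–B4, B4–B5, B5–B6, B6–B7, B7–B8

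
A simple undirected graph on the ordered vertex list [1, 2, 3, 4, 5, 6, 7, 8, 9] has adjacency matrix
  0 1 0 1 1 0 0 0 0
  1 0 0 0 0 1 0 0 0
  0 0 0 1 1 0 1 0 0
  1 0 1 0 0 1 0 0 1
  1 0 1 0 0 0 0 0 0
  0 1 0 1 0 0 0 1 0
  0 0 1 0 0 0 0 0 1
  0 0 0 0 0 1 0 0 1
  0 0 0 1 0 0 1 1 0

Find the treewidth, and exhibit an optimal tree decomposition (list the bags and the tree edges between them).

The largest bag has 4 vertices, giving width 3; this decomposition certifies tw(G) ≤ 3. For the lower bound: the 4 vertex sets {7,8,9}, {3}, {4}, {1,2,5,6} are disjoint, each induces a connected subgraph, and every pair is joined by at least one edge of G. Contracting each set to a single vertex therefore yields K_{4} as a minor, and since treewidth is minor-monotone, tw(G) ≥ tw(K_{4}) = 3. The upper and lower bounds meet at 3, so that is the treewidth.

Treewidth 3.
One such decomposition:
Bags: B1 = {3, 7, 8, 9}  B2 = {3, 4, 8, 9}  B3 = {3, 4, 6, 8}  B4 = {3, 4, 5, 6}  B5 = {1, 4, 5, 6}  B6 = {1, 2, 5, 6}
Tree: B1–B2, B2–B3, B3–B4, B4–B5, B5–B6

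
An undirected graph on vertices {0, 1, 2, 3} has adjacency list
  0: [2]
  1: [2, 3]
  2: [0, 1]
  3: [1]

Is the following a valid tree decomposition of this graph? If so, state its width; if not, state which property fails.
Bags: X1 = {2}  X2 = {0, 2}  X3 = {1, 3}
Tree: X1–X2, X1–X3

No — edge (1,2) lies in no bag.

A tree decomposition must satisfy three properties: every vertex lies in some bag; for every edge, both endpoints lie together in some bag; and for every vertex, the bags containing it form a connected subtree. Here edge (1,2) lies in no bag, so the decomposition is invalid.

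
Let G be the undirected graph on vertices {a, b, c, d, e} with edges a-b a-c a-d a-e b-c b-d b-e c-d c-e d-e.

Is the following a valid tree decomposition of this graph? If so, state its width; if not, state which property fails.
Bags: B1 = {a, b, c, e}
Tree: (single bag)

A tree decomposition must satisfy three properties: every vertex lies in some bag; for every edge, both endpoints lie together in some bag; and for every vertex, the bags containing it form a connected subtree. Here vertex d appears in no bag, so the decomposition is invalid.

No — vertex d appears in no bag.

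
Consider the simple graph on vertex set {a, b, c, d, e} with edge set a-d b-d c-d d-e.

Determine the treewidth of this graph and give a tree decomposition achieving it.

Every bag has size at most 2, so the width is 2 − 1 = 1 and tw(G) ≤ 1. Any graph with an edge has treewidth ≥ 1, and G has the edge b–d. Combining the bounds, tw(G) = 1.

Treewidth 1.
One such decomposition:
Bags: B1 = {b, d}  B2 = {a, d}  B3 = {d, e}  B4 = {c, d}
Tree: B1–B2, B1–B3, B1–B4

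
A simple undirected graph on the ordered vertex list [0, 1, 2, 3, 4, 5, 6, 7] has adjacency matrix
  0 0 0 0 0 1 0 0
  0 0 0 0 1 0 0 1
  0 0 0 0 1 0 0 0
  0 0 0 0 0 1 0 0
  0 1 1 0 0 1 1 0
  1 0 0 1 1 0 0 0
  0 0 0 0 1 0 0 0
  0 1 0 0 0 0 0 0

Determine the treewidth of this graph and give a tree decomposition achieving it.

Treewidth 1.
One optimal decomposition is:
Bags: B1 = {4, 5}  B2 = {1, 4}  B3 = {2, 4}  B4 = {0, 5}  B5 = {4, 6}  B6 = {3, 5}  B7 = {1, 7}
Tree: B1–B2, B1–B3, B1–B4, B3–B5, B1–B6, B2–B7

Each bag holds 2 vertices, so the decomposition has width 1, which upper-bounds the treewidth. Any graph with an edge has treewidth ≥ 1, and G has the edge 4–5. Hence tw(G) = 1 exactly.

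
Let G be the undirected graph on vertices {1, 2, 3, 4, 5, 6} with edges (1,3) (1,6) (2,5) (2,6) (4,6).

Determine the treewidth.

A width-1 tree decomposition is:
Bags: B1 = {1, 6}  B2 = {1, 3}  B3 = {2, 6}  B4 = {4, 6}  B5 = {2, 5}
Tree: B1–B2, B1–B3, B3–B4, B3–B5
Every bag has size at most 2, so the width is 2 − 1 = 1 and tw(G) ≤ 1. Since G has at least one edge (e.g. 1–6), it is not an edgeless graph, so tw(G) ≥ 1. Hence tw(G) = 1 exactly.

1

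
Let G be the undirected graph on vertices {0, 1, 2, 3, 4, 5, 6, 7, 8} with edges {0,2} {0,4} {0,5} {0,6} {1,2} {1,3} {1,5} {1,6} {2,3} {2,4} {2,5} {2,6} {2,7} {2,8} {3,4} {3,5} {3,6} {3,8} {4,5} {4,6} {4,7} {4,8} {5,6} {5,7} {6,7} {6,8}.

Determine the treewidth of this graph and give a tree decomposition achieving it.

Treewidth 4.
One such decomposition:
Bags: B1 = {2, 3, 4, 5, 6}  B2 = {0, 2, 4, 5, 6}  B3 = {2, 3, 4, 6, 8}  B4 = {2, 4, 5, 6, 7}  B5 = {1, 2, 3, 5, 6}
Tree: B1–B2, B1–B3, B2–B4, B1–B5

Every bag has size at most 5, so the width is 5 − 1 = 4 and tw(G) ≤ 4. For the lower bound, the 5 vertices {1, 2, 3, 5, 6} are pairwise adjacent, and any tree decomposition puts a clique entirely inside one bag — forcing width ≥ 4. The upper and lower bounds meet at 4, so that is the treewidth.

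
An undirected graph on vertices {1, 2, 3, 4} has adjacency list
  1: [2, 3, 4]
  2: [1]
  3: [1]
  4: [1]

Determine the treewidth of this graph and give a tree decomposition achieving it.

Each bag holds 2 vertices, so the decomposition has width 1, which upper-bounds the treewidth. Since G has at least one edge (e.g. 3–1), it is not an edgeless graph, so tw(G) ≥ 1. Therefore the treewidth is 1.

Treewidth 1.
Bags: B1 = {1, 3}  B2 = {1, 4}  B3 = {1, 2}
Tree: B1–B2, B1–B3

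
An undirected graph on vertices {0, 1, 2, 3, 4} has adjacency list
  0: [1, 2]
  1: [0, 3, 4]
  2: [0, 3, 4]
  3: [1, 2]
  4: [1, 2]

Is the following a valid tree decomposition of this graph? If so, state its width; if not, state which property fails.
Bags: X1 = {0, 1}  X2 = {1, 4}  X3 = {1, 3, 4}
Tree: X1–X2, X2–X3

No — vertex 2 appears in no bag.

A tree decomposition must satisfy three properties: every vertex lies in some bag; for every edge, both endpoints lie together in some bag; and for every vertex, the bags containing it form a connected subtree. Here vertex 2 appears in no bag, so the decomposition is invalid.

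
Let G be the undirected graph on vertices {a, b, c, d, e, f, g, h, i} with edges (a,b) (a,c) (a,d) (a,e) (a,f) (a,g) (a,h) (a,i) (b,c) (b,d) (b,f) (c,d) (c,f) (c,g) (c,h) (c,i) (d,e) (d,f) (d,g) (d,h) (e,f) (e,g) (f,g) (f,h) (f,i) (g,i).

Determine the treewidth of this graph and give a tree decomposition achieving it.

Treewidth 4.
Bags: B1 = {a, c, d, f, g}  B2 = {a, c, f, g, i}  B3 = {a, b, c, d, f}  B4 = {a, d, e, f, g}  B5 = {a, c, d, f, h}
Tree: B1–B2, B1–B3, B1–B4, B1–B5

Every bag has size at most 5, so the width is 5 − 1 = 4 and tw(G) ≤ 4. For the lower bound, the 5 vertices {a, d, e, f, g} are pairwise adjacent, and any tree decomposition puts a clique entirely inside one bag — forcing width ≥ 4. The upper and lower bounds meet at 4, so that is the treewidth.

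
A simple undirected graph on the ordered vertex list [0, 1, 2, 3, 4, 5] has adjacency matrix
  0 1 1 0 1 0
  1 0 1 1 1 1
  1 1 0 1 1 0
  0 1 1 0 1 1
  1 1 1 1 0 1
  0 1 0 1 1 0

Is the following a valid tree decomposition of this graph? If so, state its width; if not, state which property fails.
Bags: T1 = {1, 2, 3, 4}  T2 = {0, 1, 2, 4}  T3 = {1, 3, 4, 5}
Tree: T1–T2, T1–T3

Vertex coverage: the bags together contain {0, 1, 2, 3, 4, 5}, the full vertex set. Edge coverage: each edge of G has both endpoints in at least one bag. Running intersection: for every vertex, the bags containing it form a connected subtree. All three properties hold, so this is a valid tree decomposition of width max|bag| − 1 = 3, and hence tw(G) ≤ 3.

Yes; width 3.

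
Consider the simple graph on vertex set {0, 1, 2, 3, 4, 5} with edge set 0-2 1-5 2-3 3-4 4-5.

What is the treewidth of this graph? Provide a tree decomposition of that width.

Treewidth 1.
One optimal decomposition is:
Bags: B1 = {0, 2}  B2 = {2, 3}  B3 = {3, 4}  B4 = {4, 5}  B5 = {1, 5}
Tree: B1–B2, B2–B3, B3–B4, B4–B5

Every bag has size at most 2, so the width is 2 − 1 = 1 and tw(G) ≤ 1. G has an edge, so its treewidth is at least 1. Therefore the treewidth is 1.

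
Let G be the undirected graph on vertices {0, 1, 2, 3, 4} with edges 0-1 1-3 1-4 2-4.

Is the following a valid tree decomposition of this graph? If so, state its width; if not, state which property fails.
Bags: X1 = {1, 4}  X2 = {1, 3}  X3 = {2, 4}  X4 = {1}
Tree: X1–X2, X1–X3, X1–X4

A tree decomposition must satisfy three properties: every vertex lies in some bag; for every edge, both endpoints lie together in some bag; and for every vertex, the bags containing it form a connected subtree. Here vertex 0 appears in no bag, so the decomposition is invalid.

No — vertex 0 appears in no bag.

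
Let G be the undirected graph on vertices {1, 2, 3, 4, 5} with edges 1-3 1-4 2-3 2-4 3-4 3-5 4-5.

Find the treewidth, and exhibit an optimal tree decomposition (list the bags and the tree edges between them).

Every bag has size at most 3, so the width is 3 − 1 = 2 and tw(G) ≤ 2. On the other hand G contains the 3-clique {1, 3, 4}. A clique must lie in a single bag of any decomposition, so no decomposition can have width below 2. Therefore the treewidth is 2.

Treewidth 2.
Bags: B1 = {3, 4, 5}  B2 = {1, 3, 4}  B3 = {2, 3, 4}
Tree: B1–B2, B2–B3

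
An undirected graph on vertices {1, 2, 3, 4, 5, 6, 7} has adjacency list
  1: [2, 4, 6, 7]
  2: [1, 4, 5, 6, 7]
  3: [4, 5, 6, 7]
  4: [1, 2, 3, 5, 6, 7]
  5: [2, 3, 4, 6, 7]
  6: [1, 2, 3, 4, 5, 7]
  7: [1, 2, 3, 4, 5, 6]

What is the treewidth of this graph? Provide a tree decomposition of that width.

Every bag has size at most 5, so the width is 5 − 1 = 4 and tw(G) ≤ 4. On the other hand G contains the 5-clique {1, 2, 4, 6, 7}. A clique must lie in a single bag of any decomposition, so no decomposition can have width below 4. Therefore the treewidth is 4.

Treewidth 4.
One such decomposition:
Bags: B1 = {2, 4, 5, 6, 7}  B2 = {3, 4, 5, 6, 7}  B3 = {1, 2, 4, 6, 7}
Tree: B1–B2, B1–B3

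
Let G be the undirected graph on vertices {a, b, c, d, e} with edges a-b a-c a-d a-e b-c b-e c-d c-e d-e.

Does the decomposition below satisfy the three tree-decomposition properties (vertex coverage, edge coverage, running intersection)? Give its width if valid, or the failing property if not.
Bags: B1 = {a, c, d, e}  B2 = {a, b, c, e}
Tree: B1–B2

Checking the three conditions: (i) the bags cover all of {a, b, c, d, e}; (ii) for each edge, some bag contains both endpoints; (iii) the bags containing any fixed vertex form a subtree. All hold, so the decomposition is valid with width 4 − 1 = 3.

Yes; width 3.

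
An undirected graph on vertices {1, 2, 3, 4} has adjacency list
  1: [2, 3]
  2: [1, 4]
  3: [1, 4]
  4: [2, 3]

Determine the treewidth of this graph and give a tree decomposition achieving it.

Treewidth 2.
One such decomposition:
Bags: B1 = {1, 3, 4}  B2 = {1, 2, 4}
Tree: B1–B2

Every bag has size at most 3, so the width is 3 − 1 = 2 and tw(G) ≤ 2. The edges 4–3–1–2–4 form a cycle, so G is not a tree and its treewidth is at least 2. Combining the bounds, tw(G) = 2.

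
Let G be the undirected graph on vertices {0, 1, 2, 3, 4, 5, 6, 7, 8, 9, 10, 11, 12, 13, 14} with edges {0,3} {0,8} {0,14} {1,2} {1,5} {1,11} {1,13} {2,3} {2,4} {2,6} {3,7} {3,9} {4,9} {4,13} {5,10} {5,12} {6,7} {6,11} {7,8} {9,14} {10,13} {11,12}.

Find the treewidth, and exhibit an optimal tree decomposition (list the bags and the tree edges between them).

Every bag has size at most 4, so the width is 4 − 1 = 3 and tw(G) ≤ 3. For the lower bound: the 4 vertex sets {5,10,12}, {13}, {1}, {2,4,6,11} are disjoint, each induces a connected subgraph, and every pair is joined by at least one edge of G. Contracting each set to a single vertex therefore yields K_{4} as a minor, and since treewidth is minor-monotone, tw(G) ≥ tw(K_{4}) = 3. Combining the bounds, tw(G) = 3.

Treewidth 3.
One optimal decomposition is:
Bags: B1 = {5, 10, 12, 13}  B2 = {1, 5, 12, 13}  B3 = {1, 11, 12, 13}  B4 = {1, 4, 11, 13}  B5 = {1, 2, 4, 11}  B6 = {2, 4, 6, 11}  B7 = {2, 4, 6, 9}  B8 = {2, 3, 6, 9}  B9 = {3, 6, 7, 9}  B10 = {3, 7, 9, 14}  B11 = {0, 3, 7, 14}  B12 = {0, 7, 8, 14}
Tree: B1–B2, B2–B3, B3–B4, B4–B5, B5–B6, B6–B7, B7–B8, B8–B9, B9–B10, B10–B11, B11–B12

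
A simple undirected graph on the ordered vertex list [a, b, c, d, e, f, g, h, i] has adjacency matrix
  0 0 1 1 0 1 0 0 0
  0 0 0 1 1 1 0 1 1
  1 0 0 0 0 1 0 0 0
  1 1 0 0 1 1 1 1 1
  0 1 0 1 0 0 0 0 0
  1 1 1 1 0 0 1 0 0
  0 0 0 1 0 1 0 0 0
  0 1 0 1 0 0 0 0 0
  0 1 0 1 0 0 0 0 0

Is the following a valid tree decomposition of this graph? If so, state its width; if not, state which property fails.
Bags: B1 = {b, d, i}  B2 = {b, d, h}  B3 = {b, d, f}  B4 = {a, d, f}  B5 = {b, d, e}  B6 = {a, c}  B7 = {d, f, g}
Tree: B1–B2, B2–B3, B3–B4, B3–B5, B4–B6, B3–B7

A tree decomposition must satisfy three properties: every vertex lies in some bag; for every edge, both endpoints lie together in some bag; and for every vertex, the bags containing it form a connected subtree. Here edge (f,c) lies in no bag, so the decomposition is invalid.

No — edge (f,c) lies in no bag.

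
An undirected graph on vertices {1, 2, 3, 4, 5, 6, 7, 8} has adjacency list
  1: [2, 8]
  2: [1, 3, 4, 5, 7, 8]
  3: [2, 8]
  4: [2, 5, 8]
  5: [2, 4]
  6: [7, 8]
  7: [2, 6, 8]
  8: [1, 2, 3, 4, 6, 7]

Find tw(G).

A width-2 tree decomposition is:
Bags: B1 = {2, 4, 8}  B2 = {2, 4, 5}  B3 = {2, 7, 8}  B4 = {1, 2, 8}  B5 = {2, 3, 8}  B6 = {6, 7, 8}
Tree: B1–B2, B1–B3, B3–B4, B4–B5, B3–B6
Every bag has size at most 3, so the width is 3 − 1 = 2 and tw(G) ≤ 2. On the other hand G contains the 3-clique {1, 2, 8}. A clique must lie in a single bag of any decomposition, so no decomposition can have width below 2. Therefore the treewidth is 2.

2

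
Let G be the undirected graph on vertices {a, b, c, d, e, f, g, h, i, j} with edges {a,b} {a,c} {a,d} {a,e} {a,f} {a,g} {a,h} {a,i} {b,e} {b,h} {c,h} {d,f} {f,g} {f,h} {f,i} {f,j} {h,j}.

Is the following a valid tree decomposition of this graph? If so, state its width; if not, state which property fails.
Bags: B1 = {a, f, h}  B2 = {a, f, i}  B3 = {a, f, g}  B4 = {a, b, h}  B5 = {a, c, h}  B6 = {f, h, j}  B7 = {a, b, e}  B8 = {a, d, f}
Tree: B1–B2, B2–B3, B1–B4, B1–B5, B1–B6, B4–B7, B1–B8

Every vertex of G appears in some bag (union = {a, b, c, d, e, f, g, h, i, j}); every edge is covered by a bag; and for each vertex v the set of bags containing v is connected in the bag tree. The decomposition is therefore valid. The largest bag has 3 vertices, so the width is 2.

Yes; width 2.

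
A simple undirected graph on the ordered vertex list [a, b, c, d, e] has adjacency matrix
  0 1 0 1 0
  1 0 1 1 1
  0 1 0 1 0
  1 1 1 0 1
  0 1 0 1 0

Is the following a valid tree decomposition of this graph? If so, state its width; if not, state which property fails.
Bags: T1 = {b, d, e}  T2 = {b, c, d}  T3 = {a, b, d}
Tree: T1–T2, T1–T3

Every vertex of G appears in some bag (union = {a, b, c, d, e}); every edge is covered by a bag; and for each vertex v the set of bags containing v is connected in the bag tree. The decomposition is therefore valid. The largest bag has 3 vertices, so the width is 2.

Yes; width 2.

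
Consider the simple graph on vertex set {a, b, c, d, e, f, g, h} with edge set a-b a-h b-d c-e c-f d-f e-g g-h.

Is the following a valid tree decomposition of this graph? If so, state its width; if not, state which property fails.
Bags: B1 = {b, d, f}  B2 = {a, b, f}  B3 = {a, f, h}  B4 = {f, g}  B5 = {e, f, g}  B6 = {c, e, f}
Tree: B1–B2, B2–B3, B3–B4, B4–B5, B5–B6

A tree decomposition must satisfy three properties: every vertex lies in some bag; for every edge, both endpoints lie together in some bag; and for every vertex, the bags containing it form a connected subtree. Here edge (h,g) lies in no bag, so the decomposition is invalid.

No — edge (h,g) lies in no bag.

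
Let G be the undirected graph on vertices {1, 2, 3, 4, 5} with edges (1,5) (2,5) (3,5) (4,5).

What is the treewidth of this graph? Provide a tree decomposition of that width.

Every bag has size at most 2, so the width is 2 − 1 = 1 and tw(G) ≤ 1. G has an edge, so its treewidth is at least 1. Therefore the treewidth is 1.

Treewidth 1.
One such decomposition:
Bags: B1 = {1, 5}  B2 = {3, 5}  B3 = {4, 5}  B4 = {2, 5}
Tree: B1–B2, B2–B3, B3–B4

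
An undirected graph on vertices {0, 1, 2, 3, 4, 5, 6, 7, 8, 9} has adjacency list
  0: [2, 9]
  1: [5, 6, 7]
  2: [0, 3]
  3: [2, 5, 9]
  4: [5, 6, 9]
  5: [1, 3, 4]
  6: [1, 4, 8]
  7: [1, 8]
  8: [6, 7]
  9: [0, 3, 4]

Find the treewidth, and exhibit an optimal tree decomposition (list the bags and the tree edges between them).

Treewidth 2.
One optimal decomposition is:
Bags: B1 = {0, 2, 3}  B2 = {0, 3, 9}  B3 = {3, 5, 9}  B4 = {4, 5, 9}  B5 = {1, 4, 5}  B6 = {1, 4, 6}  B7 = {1, 6, 7}  B8 = {6, 7, 8}
Tree: B1–B2, B2–B3, B3–B4, B4–B5, B5–B6, B6–B7, B7–B8

Each bag holds 3 vertices, so the decomposition has width 2, which upper-bounds the treewidth. The edges 2–0–9–3–2 form a cycle, so G is not a tree and its treewidth is at least 2. The upper and lower bounds meet at 2, so that is the treewidth.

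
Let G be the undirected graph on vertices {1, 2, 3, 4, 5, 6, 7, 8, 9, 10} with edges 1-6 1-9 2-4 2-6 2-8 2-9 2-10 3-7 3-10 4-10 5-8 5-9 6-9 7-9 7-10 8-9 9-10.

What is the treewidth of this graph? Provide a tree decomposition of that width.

Each bag holds 3 vertices, so the decomposition has width 2, which upper-bounds the treewidth. Conversely, {1, 6, 9} is a clique of size 3, and the vertices of any clique must share a bag in every tree decomposition; so some bag has ≥ 3 vertices and tw(G) ≥ 2. Hence tw(G) = 2 exactly.

Treewidth 2.
Bags: B1 = {2, 8, 9}  B2 = {2, 6, 9}  B3 = {2, 9, 10}  B4 = {1, 6, 9}  B5 = {7, 9, 10}  B6 = {5, 8, 9}  B7 = {2, 4, 10}  B8 = {3, 7, 10}
Tree: B1–B2, B2–B3, B2–B4, B3–B5, B1–B6, B3–B7, B5–B8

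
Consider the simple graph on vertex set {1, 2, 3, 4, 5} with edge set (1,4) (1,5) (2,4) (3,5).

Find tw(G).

1

A width-1 tree decomposition is:
Bags: B1 = {2, 4}  B2 = {1, 4}  B3 = {1, 5}  B4 = {3, 5}
Tree: B1–B2, B2–B3, B3–B4
Each bag holds 2 vertices, so the decomposition has width 1, which upper-bounds the treewidth. Since G has at least one edge (e.g. 2–4), it is not an edgeless graph, so tw(G) ≥ 1. The upper and lower bounds meet at 1, so that is the treewidth.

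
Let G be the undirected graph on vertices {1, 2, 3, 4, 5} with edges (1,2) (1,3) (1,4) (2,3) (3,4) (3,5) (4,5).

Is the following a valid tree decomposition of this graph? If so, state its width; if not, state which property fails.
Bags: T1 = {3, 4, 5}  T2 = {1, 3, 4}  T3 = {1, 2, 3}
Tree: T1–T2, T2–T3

Every vertex of G appears in some bag (union = {1, 2, 3, 4, 5}); every edge is covered by a bag; and for each vertex v the set of bags containing v is connected in the bag tree. The decomposition is therefore valid. The largest bag has 3 vertices, so the width is 2.

Yes; width 2.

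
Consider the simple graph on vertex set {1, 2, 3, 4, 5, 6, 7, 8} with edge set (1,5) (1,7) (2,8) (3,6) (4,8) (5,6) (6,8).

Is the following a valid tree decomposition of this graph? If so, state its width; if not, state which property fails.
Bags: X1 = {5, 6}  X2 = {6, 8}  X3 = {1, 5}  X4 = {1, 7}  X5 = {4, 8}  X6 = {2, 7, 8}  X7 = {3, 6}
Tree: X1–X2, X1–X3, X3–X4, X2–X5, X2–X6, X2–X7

No — bags containing vertex 7 are not connected in the tree.

A tree decomposition must satisfy three properties: every vertex lies in some bag; for every edge, both endpoints lie together in some bag; and for every vertex, the bags containing it form a connected subtree. Here bags containing vertex 7 are not connected in the tree, so the decomposition is invalid.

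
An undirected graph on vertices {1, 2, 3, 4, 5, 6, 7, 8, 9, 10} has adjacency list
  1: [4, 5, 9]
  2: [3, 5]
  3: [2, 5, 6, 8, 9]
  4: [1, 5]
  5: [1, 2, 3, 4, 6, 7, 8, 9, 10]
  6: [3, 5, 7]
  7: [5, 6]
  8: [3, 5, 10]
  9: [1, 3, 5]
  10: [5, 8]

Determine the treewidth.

A width-2 tree decomposition is:
Bags: B1 = {3, 5, 9}  B2 = {1, 5, 9}  B3 = {3, 5, 6}  B4 = {3, 5, 8}  B5 = {5, 8, 10}  B6 = {5, 6, 7}  B7 = {2, 3, 5}  B8 = {1, 4, 5}
Tree: B1–B2, B1–B3, B3–B4, B4–B5, B3–B6, B1–B7, B2–B8
Every bag has size at most 3, so the width is 3 − 1 = 2 and tw(G) ≤ 2. On the other hand G contains the 3-clique {1, 5, 9}. A clique must lie in a single bag of any decomposition, so no decomposition can have width below 2. Combining the bounds, tw(G) = 2.

2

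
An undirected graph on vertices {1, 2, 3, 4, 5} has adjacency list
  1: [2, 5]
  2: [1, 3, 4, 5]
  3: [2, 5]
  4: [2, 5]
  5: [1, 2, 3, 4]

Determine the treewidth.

2

A width-2 tree decomposition is:
Bags: B1 = {2, 3, 5}  B2 = {2, 4, 5}  B3 = {1, 2, 5}
Tree: B1–B2, B1–B3
Every bag has size at most 3, so the width is 3 − 1 = 2 and tw(G) ≤ 2. On the other hand G contains the 3-clique {1, 2, 5}. A clique must lie in a single bag of any decomposition, so no decomposition can have width below 2. Therefore the treewidth is 2.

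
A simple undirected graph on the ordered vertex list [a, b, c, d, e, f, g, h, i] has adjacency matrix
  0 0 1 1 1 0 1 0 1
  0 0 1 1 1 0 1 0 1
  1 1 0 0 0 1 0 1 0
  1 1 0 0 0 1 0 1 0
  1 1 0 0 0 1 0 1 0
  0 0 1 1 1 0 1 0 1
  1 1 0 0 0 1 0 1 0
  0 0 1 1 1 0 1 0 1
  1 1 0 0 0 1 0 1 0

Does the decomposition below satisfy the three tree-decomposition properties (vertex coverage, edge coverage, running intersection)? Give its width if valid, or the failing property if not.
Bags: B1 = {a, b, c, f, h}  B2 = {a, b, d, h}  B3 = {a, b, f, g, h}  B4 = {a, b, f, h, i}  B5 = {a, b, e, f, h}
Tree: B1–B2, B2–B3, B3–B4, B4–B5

A tree decomposition must satisfy three properties: every vertex lies in some bag; for every edge, both endpoints lie together in some bag; and for every vertex, the bags containing it form a connected subtree. Here edge (f,d) lies in no bag, so the decomposition is invalid.

No — edge (f,d) lies in no bag.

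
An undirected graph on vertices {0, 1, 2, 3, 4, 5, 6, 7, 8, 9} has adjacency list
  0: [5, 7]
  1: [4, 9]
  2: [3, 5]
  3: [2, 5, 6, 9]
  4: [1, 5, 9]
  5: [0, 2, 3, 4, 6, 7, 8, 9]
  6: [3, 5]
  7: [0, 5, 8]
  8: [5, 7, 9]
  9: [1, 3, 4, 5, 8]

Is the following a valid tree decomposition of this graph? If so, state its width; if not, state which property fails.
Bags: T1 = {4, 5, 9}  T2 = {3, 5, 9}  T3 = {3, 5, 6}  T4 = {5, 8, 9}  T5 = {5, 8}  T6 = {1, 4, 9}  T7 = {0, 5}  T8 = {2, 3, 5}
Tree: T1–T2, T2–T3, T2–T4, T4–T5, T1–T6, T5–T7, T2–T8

No — vertex 7 appears in no bag.

A tree decomposition must satisfy three properties: every vertex lies in some bag; for every edge, both endpoints lie together in some bag; and for every vertex, the bags containing it form a connected subtree. Here vertex 7 appears in no bag, so the decomposition is invalid.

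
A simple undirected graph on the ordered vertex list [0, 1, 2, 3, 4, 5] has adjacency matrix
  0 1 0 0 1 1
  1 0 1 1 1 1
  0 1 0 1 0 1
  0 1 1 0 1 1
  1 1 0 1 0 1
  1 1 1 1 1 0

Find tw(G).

A width-3 tree decomposition is:
Bags: B1 = {1, 3, 4, 5}  B2 = {1, 2, 3, 5}  B3 = {0, 1, 4, 5}
Tree: B1–B2, B1–B3
The largest bag has 4 vertices, giving width 3; this decomposition certifies tw(G) ≤ 3. For the lower bound, the 4 vertices {0, 1, 4, 5} are pairwise adjacent, and any tree decomposition puts a clique entirely inside one bag — forcing width ≥ 3. Combining the bounds, tw(G) = 3.

3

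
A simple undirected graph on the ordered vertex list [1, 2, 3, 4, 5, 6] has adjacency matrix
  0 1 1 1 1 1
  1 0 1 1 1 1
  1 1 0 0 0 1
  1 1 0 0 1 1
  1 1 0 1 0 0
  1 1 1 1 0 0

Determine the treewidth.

A width-3 tree decomposition is:
Bags: B1 = {1, 2, 4, 6}  B2 = {1, 2, 3, 6}  B3 = {1, 2, 4, 5}
Tree: B1–B2, B1–B3
Each bag holds 4 vertices, so the decomposition has width 3, which upper-bounds the treewidth. For the lower bound, the 4 vertices {1, 2, 3, 6} are pairwise adjacent, and any tree decomposition puts a clique entirely inside one bag — forcing width ≥ 3. Combining the bounds, tw(G) = 3.

3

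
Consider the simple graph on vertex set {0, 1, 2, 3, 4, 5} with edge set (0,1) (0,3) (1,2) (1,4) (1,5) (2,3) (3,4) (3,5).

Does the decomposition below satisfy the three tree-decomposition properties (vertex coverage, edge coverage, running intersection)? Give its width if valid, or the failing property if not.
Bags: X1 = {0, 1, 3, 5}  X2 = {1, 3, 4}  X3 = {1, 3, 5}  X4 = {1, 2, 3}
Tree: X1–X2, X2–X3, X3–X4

No — bags containing vertex 5 are not connected in the tree.

A tree decomposition must satisfy three properties: every vertex lies in some bag; for every edge, both endpoints lie together in some bag; and for every vertex, the bags containing it form a connected subtree. Here bags containing vertex 5 are not connected in the tree, so the decomposition is invalid.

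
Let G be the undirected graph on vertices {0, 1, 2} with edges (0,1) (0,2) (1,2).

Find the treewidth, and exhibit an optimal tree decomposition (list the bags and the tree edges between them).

Treewidth 2.
Bags: B1 = {0, 1, 2}
Tree: (single bag)

With just one bag of size 3, the width is 3 − 1 = 2, so tw(G) ≤ 2. For the lower bound, the 3 vertices {0, 1, 2} are pairwise adjacent, and any tree decomposition puts a clique entirely inside one bag — forcing width ≥ 2. Combining the bounds, tw(G) = 2.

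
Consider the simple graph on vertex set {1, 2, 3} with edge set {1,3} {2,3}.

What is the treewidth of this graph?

1

A width-1 tree decomposition is:
Bags: B1 = {2, 3}  B2 = {1, 3}
Tree: B1–B2
Every bag has size at most 2, so the width is 2 − 1 = 1 and tw(G) ≤ 1. Any graph with an edge has treewidth ≥ 1, and G has the edge 2–3. The upper and lower bounds meet at 1, so that is the treewidth.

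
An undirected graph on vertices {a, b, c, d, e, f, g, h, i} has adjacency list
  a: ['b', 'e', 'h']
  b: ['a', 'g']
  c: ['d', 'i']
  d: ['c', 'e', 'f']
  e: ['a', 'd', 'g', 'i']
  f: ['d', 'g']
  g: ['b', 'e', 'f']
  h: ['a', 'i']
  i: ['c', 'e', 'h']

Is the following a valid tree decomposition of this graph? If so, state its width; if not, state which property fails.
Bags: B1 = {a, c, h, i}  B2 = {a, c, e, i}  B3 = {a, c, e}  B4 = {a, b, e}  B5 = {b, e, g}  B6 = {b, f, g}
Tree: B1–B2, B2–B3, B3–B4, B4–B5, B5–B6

No — vertex d appears in no bag.

A tree decomposition must satisfy three properties: every vertex lies in some bag; for every edge, both endpoints lie together in some bag; and for every vertex, the bags containing it form a connected subtree. Here vertex d appears in no bag, so the decomposition is invalid.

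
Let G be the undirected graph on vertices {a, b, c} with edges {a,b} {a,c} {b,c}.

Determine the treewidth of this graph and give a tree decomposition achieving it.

Treewidth 2.
One such decomposition:
Bags: B1 = {a, b, c}
Tree: (single bag)

With just one bag of size 3, the width is 3 − 1 = 2, so tw(G) ≤ 2. Conversely, {a, b, c} is a clique of size 3, and the vertices of any clique must share a bag in every tree decomposition; so some bag has ≥ 3 vertices and tw(G) ≥ 2. Hence tw(G) = 2 exactly.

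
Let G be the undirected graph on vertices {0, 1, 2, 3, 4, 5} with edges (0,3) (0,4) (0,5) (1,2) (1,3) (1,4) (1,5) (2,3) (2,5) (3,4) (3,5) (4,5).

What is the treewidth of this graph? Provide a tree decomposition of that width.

Treewidth 3.
Bags: B1 = {1, 3, 4, 5}  B2 = {1, 2, 3, 5}  B3 = {0, 3, 4, 5}
Tree: B1–B2, B1–B3

Every bag has size at most 4, so the width is 4 − 1 = 3 and tw(G) ≤ 3. For the lower bound, the 4 vertices {0, 3, 4, 5} are pairwise adjacent, and any tree decomposition puts a clique entirely inside one bag — forcing width ≥ 3. Hence tw(G) = 3 exactly.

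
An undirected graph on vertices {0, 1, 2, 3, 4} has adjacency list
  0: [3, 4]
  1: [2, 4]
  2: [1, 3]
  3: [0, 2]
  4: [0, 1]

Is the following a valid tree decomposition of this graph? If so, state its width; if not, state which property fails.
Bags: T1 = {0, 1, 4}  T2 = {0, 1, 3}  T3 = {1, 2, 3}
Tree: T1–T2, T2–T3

Yes; width 2.

Every vertex of G appears in some bag (union = {0, 1, 2, 3, 4}); every edge is covered by a bag; and for each vertex v the set of bags containing v is connected in the bag tree. The decomposition is therefore valid. The largest bag has 3 vertices, so the width is 2.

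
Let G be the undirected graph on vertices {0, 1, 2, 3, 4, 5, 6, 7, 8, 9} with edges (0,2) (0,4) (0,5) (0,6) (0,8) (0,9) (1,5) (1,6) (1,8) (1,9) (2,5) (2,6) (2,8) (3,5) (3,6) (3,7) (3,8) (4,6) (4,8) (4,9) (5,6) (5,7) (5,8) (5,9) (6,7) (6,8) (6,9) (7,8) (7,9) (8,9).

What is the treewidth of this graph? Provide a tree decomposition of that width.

Treewidth 4.
Bags: B1 = {5, 6, 7, 8, 9}  B2 = {0, 5, 6, 8, 9}  B3 = {1, 5, 6, 8, 9}  B4 = {3, 5, 6, 7, 8}  B5 = {0, 4, 6, 8, 9}  B6 = {0, 2, 5, 6, 8}
Tree: B1–B2, B2–B3, B1–B4, B2–B5, B2–B6

Every bag has size at most 5, so the width is 5 − 1 = 4 and tw(G) ≤ 4. Conversely, {0, 4, 6, 8, 9} is a clique of size 5, and the vertices of any clique must share a bag in every tree decomposition; so some bag has ≥ 5 vertices and tw(G) ≥ 4. Hence tw(G) = 4 exactly.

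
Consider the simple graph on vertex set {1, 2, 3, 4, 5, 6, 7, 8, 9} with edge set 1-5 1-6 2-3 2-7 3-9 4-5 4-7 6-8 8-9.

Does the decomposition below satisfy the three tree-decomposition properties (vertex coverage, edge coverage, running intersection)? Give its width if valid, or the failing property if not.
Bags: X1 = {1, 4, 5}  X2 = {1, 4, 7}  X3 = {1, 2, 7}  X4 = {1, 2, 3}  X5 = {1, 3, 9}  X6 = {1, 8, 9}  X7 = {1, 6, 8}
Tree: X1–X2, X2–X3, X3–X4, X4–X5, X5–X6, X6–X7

Yes; width 2.

Checking the three conditions: (i) the bags cover all of {1, 2, 3, 4, 5, 6, 7, 8, 9}; (ii) for each edge, some bag contains both endpoints; (iii) the bags containing any fixed vertex form a subtree. All hold, so the decomposition is valid with width 3 − 1 = 2.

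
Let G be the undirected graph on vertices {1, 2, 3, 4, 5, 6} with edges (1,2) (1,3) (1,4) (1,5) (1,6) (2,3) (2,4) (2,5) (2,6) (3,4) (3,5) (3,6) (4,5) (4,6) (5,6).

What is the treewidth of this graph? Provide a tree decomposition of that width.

With just one bag of size 6, the width is 6 − 1 = 5, so tw(G) ≤ 5. Conversely, {1, 2, 3, 4, 5, 6} is a clique of size 6, and the vertices of any clique must share a bag in every tree decomposition; so some bag has ≥ 6 vertices and tw(G) ≥ 5. Combining the bounds, tw(G) = 5.

Treewidth 5.
One optimal decomposition is:
Bags: B1 = {1, 2, 3, 4, 5, 6}
Tree: (single bag)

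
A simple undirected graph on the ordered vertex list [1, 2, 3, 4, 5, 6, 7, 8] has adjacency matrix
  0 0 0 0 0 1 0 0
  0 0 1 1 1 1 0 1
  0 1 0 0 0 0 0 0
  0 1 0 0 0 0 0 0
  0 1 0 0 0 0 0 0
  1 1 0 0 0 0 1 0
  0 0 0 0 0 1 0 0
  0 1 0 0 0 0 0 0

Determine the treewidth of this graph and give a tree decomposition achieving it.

Each bag holds 2 vertices, so the decomposition has width 1, which upper-bounds the treewidth. Since G has at least one edge (e.g. 3–2), it is not an edgeless graph, so tw(G) ≥ 1. Combining the bounds, tw(G) = 1.

Treewidth 1.
One optimal decomposition is:
Bags: B1 = {2, 3}  B2 = {2, 4}  B3 = {2, 8}  B4 = {2, 6}  B5 = {1, 6}  B6 = {2, 5}  B7 = {6, 7}
Tree: B1–B2, B2–B3, B1–B4, B4–B5, B1–B6, B4–B7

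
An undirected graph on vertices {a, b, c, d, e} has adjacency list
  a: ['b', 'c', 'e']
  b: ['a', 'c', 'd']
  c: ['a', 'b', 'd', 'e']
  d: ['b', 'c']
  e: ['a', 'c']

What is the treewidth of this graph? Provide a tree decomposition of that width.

The largest bag has 3 vertices, giving width 2; this decomposition certifies tw(G) ≤ 2. On the other hand G contains the 3-clique {b, c, d}. A clique must lie in a single bag of any decomposition, so no decomposition can have width below 2. The upper and lower bounds meet at 2, so that is the treewidth.

Treewidth 2.
One such decomposition:
Bags: B1 = {a, b, c}  B2 = {b, c, d}  B3 = {a, c, e}
Tree: B1–B2, B1–B3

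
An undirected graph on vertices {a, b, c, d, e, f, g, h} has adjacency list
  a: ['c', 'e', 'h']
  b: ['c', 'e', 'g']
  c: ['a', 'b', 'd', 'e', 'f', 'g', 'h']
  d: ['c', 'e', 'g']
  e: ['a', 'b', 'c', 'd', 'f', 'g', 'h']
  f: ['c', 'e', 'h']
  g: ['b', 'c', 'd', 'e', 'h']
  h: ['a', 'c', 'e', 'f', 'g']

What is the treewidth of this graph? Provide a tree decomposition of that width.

The largest bag has 4 vertices, giving width 3; this decomposition certifies tw(G) ≤ 3. On the other hand G contains the 4-clique {c, d, e, g}. A clique must lie in a single bag of any decomposition, so no decomposition can have width below 3. The upper and lower bounds meet at 3, so that is the treewidth.

Treewidth 3.
Bags: B1 = {a, c, e, h}  B2 = {c, e, g, h}  B3 = {b, c, e, g}  B4 = {c, e, f, h}  B5 = {c, d, e, g}
Tree: B1–B2, B2–B3, B2–B4, B3–B5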